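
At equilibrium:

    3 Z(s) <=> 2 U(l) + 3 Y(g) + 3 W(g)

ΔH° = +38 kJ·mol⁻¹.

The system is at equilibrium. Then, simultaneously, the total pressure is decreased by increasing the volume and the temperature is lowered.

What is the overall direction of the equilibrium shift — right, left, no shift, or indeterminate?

cannot be determined

Gas moles: reactants 0, products 6 (Δn_gas = +6). Expansion shifts the system toward the side with more moles of gas — to the right.
The forward reaction is endothermic. Lowering T favours the exothermic direction — shift to the left.
The individual effects push in opposite directions; without quantitative information the net direction cannot be determined.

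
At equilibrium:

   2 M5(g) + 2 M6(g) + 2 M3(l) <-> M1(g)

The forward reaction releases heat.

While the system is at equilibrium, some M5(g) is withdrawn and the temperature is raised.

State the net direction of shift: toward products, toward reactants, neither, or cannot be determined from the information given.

Removing M5 (g), a reactant, drives the reaction to the left.
The forward reaction is exothermic. Raising T favours the endothermic direction — shift to the left.
All effects act in the same direction — net shift to the left.

left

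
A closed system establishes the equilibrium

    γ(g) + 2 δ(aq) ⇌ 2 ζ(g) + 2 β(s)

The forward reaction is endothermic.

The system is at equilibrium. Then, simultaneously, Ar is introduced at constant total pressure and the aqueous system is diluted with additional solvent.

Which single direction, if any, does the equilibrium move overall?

cannot be determined

Adding inert gas at constant total pressure expands the volume and lowers every reacting partial pressure. With Δn_gas = 2 − 1 = +1, Q moves away from K toward the side with fewer gas moles, so the system shifts toward the side with more gas moles — to the right.
Dilution lowers every aqueous concentration by the same factor. Δn_aq = 0 − 2 = -2, so the system shifts toward the side with more dissolved moles — to the left.
The individual effects push in opposite directions; without quantitative information the net direction cannot be determined.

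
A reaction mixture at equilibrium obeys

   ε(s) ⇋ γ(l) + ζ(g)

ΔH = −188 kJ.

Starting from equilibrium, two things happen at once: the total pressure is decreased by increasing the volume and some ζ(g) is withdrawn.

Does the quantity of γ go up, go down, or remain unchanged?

increases

Gas moles: reactants 0, products 1 (Δn_gas = +1). Expansion shifts the system toward the side with more moles of gas — to the right.
Removing ζ (g), a product, drives the reaction to the right.
The net shift is to the right. γ is a product, so its amount increases.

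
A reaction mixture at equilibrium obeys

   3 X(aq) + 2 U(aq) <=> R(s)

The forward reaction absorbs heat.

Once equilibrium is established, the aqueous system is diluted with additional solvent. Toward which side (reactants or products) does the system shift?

left

Dilution lowers every aqueous concentration by the same factor. Δn_aq = 0 − 5 = -5, so the system shifts toward the side with more dissolved moles — to the left.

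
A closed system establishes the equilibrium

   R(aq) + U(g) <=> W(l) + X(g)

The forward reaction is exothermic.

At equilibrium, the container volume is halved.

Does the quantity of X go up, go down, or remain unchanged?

Gas moles: reactants 1, products 1. Δn_gas = 0, so a volume change leaves Q equal to K — no shift from this change.
No net shift occurs, so the amount of X is unchanged.

unchanged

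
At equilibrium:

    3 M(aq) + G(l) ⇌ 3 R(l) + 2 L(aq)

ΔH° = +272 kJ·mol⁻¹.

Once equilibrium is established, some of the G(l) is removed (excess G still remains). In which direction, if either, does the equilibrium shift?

no shift

G is a pure liquid; its activity is 1 regardless of amount, so Q is unaffected — no shift from this change.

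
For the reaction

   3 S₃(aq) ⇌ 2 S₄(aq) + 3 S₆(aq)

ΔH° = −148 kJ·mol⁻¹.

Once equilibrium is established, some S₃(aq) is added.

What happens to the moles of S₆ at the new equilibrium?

increases

Adding S₃ (aq), a reactant, drives the reaction to the right.
The net shift is to the right. S₆ is a product, so its amount increases.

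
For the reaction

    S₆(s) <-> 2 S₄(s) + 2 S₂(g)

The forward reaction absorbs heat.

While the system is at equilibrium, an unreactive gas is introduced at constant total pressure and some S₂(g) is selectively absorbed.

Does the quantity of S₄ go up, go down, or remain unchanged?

Adding inert gas at constant total pressure expands the volume and lowers every reacting partial pressure. With Δn_gas = 2 − 0 = +2, Q moves away from K toward the side with fewer gas moles, so the system shifts toward the side with more gas moles — to the right.
Removing S₂ (g), a product, drives the reaction to the right.
The net shift is to the right. S₄ is a product, so its amount increases.

increases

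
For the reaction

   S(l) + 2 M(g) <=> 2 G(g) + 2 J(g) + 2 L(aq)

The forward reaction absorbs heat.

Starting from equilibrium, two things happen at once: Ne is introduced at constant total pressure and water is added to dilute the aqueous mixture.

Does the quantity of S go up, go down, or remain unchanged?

Adding inert gas at constant total pressure expands the volume and lowers every reacting partial pressure. With Δn_gas = 4 − 2 = +2, Q moves away from K toward the side with fewer gas moles, so the system shifts toward the side with more gas moles — to the right.
Dilution lowers every aqueous concentration by the same factor. Δn_aq = 2 − 0 = +2, so the system shifts toward the side with more dissolved moles — to the right.
The net shift is to the right. S is a reactant, so its amount decreases.

decreases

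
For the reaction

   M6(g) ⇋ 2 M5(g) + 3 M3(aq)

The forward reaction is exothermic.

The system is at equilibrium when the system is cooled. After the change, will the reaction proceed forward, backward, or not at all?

right

The forward reaction is exothermic. Lowering T favours the exothermic direction — shift to the right.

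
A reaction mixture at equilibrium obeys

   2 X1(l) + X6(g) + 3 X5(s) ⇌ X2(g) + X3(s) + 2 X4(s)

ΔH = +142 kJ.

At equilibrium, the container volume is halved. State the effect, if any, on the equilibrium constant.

unchanged

The equilibrium constant depends only on temperature. This perturbation changes neither the position of equilibrium nor K.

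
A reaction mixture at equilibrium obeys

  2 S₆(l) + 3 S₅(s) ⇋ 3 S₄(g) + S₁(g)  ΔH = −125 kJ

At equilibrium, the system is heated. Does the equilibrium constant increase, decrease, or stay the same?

K depends on temperature via the van 't Hoff relation. The forward reaction is exothermic, so raising T decreases K.

decreases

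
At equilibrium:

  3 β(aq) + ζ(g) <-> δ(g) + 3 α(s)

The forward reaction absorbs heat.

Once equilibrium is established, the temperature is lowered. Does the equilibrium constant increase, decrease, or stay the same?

decreases

K depends on temperature via the van 't Hoff relation. The forward reaction is endothermic, so lowering T decreases K.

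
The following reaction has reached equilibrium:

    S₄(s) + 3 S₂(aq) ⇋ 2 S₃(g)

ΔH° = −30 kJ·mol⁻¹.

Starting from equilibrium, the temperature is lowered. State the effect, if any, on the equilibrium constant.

K depends on temperature via the van 't Hoff relation. The forward reaction is exothermic, so lowering T increases K.

increases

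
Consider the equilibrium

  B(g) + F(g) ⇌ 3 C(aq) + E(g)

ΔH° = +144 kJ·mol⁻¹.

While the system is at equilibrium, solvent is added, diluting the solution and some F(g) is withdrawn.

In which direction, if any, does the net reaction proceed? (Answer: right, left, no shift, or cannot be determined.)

cannot be determined

Dilution lowers every aqueous concentration by the same factor. Δn_aq = 3 − 0 = +3, so the system shifts toward the side with more dissolved moles — to the right.
Removing F (g), a reactant, drives the reaction to the left.
The individual effects push in opposite directions; without quantitative information the net direction cannot be determined.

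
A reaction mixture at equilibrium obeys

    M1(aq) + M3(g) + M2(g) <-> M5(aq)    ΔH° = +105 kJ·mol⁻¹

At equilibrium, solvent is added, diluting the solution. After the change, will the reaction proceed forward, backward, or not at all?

Dilution scales every aqueous concentration by the same factor. Δn_aq = 1 − 1 = 0, so Q is unchanged — no shift.

no shift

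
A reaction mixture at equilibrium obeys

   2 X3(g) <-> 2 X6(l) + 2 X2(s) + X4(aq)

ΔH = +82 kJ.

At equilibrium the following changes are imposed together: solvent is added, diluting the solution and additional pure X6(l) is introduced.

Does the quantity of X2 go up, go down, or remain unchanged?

increases

Dilution lowers every aqueous concentration by the same factor. Δn_aq = 1 − 0 = +1, so the system shifts toward the side with more dissolved moles — to the right.
X6 is a pure liquid; its activity is 1 regardless of amount, so Q is unaffected — no shift from this change.
The net shift is to the right. X2 is a product, so its amount increases.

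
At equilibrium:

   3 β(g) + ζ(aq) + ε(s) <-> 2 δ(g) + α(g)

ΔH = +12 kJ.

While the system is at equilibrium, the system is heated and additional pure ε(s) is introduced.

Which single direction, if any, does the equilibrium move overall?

right

The forward reaction is endothermic. Raising T favours the endothermic direction — shift to the right.
ε is a pure solid; its activity is 1 regardless of amount, so Q is unaffected — no shift from this change.
Only the nonzero effect(s) matter; the net shift is to the right.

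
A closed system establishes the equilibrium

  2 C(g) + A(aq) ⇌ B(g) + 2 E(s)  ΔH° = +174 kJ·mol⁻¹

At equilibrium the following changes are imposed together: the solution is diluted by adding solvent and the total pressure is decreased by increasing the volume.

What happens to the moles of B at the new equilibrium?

decreases

Dilution lowers every aqueous concentration by the same factor. Δn_aq = 0 − 1 = -1, so the system shifts toward the side with more dissolved moles — to the left.
Gas moles: reactants 2, products 1 (Δn_gas = -1). Expansion shifts the system toward the side with more moles of gas — to the left.
The net shift is to the left. B is a product, so its amount decreases.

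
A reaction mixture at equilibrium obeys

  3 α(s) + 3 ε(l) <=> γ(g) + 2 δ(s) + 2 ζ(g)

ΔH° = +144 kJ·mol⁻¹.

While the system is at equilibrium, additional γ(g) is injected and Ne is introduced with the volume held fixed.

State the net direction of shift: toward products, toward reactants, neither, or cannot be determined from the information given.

Adding γ (g), a product, drives the reaction to the left.
At constant volume, adding an inert gas leaves every reacting species' partial pressure unchanged, so Q is unchanged — no shift from this change.
Only the nonzero effect(s) matter; the net shift is to the left.

left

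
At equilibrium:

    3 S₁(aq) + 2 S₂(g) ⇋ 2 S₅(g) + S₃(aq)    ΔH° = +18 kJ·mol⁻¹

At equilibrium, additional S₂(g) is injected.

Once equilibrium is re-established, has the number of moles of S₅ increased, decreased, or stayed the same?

Adding S₂ (g), a reactant, drives the reaction to the right.
The net shift is to the right. S₅ is a product, so its amount increases.

increases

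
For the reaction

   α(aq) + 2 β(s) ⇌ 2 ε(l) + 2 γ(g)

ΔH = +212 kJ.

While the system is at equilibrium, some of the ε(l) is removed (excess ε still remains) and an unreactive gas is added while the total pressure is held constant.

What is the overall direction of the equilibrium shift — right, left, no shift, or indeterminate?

right

ε is a pure liquid; its activity is 1 regardless of amount, so Q is unaffected — no shift from this change.
Adding inert gas at constant total pressure expands the volume and lowers every reacting partial pressure. With Δn_gas = 2 − 0 = +2, Q moves away from K toward the side with fewer gas moles, so the system shifts toward the side with more gas moles — to the right.
Only the nonzero effect(s) matter; the net shift is to the right.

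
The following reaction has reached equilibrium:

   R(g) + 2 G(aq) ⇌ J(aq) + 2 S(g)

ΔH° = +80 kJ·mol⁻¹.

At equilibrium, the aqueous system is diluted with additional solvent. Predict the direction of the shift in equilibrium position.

Dilution lowers every aqueous concentration by the same factor. Δn_aq = 1 − 2 = -1, so the system shifts toward the side with more dissolved moles — to the left.

left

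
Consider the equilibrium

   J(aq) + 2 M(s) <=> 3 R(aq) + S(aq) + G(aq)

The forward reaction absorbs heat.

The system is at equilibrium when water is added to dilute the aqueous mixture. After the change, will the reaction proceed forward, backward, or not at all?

Dilution lowers every aqueous concentration by the same factor. Δn_aq = 5 − 1 = +4, so the system shifts toward the side with more dissolved moles — to the right.

right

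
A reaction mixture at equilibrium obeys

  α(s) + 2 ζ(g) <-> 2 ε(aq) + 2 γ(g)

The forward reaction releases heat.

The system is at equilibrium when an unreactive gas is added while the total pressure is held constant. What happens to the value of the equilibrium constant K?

unchanged

The equilibrium constant depends only on temperature. This perturbation changes neither the position of equilibrium nor K.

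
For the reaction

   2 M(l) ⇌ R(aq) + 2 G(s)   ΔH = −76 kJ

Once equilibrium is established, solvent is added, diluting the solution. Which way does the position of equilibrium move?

right

Dilution lowers every aqueous concentration by the same factor. Δn_aq = 1 − 0 = +1, so the system shifts toward the side with more dissolved moles — to the right.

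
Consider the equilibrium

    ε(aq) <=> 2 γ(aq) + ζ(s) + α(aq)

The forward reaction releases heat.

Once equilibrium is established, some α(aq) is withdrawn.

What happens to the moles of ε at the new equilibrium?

Removing α (aq), a product, drives the reaction to the right.
The net shift is to the right. ε is a reactant, so its amount decreases.

decreases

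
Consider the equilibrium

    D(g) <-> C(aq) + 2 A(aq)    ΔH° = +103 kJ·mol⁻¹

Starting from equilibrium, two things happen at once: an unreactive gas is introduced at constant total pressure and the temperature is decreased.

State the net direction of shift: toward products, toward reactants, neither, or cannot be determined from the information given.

left

Adding inert gas at constant total pressure expands the volume and lowers every reacting partial pressure. With Δn_gas = 0 − 1 = -1, Q moves away from K toward the side with fewer gas moles, so the system shifts toward the side with more gas moles — to the left.
The forward reaction is endothermic. Lowering T favours the exothermic direction — shift to the left.
All effects act in the same direction — net shift to the left.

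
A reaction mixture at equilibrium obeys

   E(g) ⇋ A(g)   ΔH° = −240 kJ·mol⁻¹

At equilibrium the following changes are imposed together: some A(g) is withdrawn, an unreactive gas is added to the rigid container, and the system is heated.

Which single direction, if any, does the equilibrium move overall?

cannot be determined

Removing A (g), a product, drives the reaction to the right.
At constant volume, adding an inert gas leaves every reacting species' partial pressure unchanged, so Q is unchanged — no shift from this change.
The forward reaction is exothermic. Raising T favours the endothermic direction — shift to the left.
The individual effects push in opposite directions; without quantitative information the net direction cannot be determined.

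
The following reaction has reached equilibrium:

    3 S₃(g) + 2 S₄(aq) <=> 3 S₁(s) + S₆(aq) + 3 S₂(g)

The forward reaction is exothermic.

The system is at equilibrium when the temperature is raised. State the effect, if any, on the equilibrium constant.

K depends on temperature via the van 't Hoff relation. The forward reaction is exothermic, so raising T decreases K.

decreases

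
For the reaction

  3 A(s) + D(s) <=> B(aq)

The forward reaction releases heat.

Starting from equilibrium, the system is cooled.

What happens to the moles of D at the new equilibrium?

decreases

The forward reaction is exothermic. Lowering T favours the exothermic direction — shift to the right.
The net shift is to the right. D is a reactant, so its amount decreases.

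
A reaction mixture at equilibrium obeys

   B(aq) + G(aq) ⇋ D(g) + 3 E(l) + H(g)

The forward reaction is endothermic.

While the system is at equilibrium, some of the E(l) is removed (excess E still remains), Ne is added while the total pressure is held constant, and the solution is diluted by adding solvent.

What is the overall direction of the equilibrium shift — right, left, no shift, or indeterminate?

cannot be determined

E is a pure liquid; its activity is 1 regardless of amount, so Q is unaffected — no shift from this change.
Adding inert gas at constant total pressure expands the volume and lowers every reacting partial pressure. With Δn_gas = 2 − 0 = +2, Q moves away from K toward the side with fewer gas moles, so the system shifts toward the side with more gas moles — to the right.
Dilution lowers every aqueous concentration by the same factor. Δn_aq = 0 − 2 = -2, so the system shifts toward the side with more dissolved moles — to the left.
The individual effects push in opposite directions; without quantitative information the net direction cannot be determined.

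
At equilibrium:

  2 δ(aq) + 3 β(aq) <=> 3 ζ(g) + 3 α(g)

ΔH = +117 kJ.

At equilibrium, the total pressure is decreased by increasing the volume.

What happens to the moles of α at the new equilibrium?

Gas moles: reactants 0, products 6 (Δn_gas = +6). Expansion shifts the system toward the side with more moles of gas — to the right.
The net shift is to the right. α is a product, so its amount increases.

increases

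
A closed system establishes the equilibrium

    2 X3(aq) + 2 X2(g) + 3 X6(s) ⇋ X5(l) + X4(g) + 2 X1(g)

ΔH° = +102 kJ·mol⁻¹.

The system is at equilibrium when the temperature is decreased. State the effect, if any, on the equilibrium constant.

decreases

K depends on temperature via the van 't Hoff relation. The forward reaction is endothermic, so lowering T decreases K.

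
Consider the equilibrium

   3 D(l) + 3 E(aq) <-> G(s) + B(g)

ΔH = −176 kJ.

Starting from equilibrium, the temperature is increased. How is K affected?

K depends on temperature via the van 't Hoff relation. The forward reaction is exothermic, so raising T decreases K.

decreases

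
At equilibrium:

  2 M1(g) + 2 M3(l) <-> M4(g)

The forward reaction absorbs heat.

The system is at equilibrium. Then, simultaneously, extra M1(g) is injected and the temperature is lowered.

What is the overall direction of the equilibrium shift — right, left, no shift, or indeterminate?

Adding M1 (g), a reactant, drives the reaction to the right.
The forward reaction is endothermic. Lowering T favours the exothermic direction — shift to the left.
The individual effects push in opposite directions; without quantitative information the net direction cannot be determined.

cannot be determined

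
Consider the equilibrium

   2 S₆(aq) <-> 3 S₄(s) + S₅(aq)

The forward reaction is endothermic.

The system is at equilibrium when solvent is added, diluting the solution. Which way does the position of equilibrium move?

Dilution lowers every aqueous concentration by the same factor. Δn_aq = 1 − 2 = -1, so the system shifts toward the side with more dissolved moles — to the left.

left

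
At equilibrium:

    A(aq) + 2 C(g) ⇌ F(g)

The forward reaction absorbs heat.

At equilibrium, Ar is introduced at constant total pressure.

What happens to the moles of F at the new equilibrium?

decreases

Adding inert gas at constant total pressure expands the volume and lowers every reacting partial pressure. With Δn_gas = 1 − 2 = -1, Q moves away from K toward the side with fewer gas moles, so the system shifts toward the side with more gas moles — to the left.
The net shift is to the left. F is a product, so its amount decreases.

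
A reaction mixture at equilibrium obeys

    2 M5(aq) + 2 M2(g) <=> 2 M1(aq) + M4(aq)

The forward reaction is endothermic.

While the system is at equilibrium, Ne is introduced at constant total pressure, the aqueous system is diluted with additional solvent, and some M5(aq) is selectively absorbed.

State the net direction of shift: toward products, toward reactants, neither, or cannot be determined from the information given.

Adding inert gas at constant total pressure expands the volume and lowers every reacting partial pressure. With Δn_gas = 0 − 2 = -2, Q moves away from K toward the side with fewer gas moles, so the system shifts toward the side with more gas moles — to the left.
Dilution lowers every aqueous concentration by the same factor. Δn_aq = 3 − 2 = +1, so the system shifts toward the side with more dissolved moles — to the right.
Removing M5 (aq), a reactant, drives the reaction to the left.
The individual effects push in opposite directions; without quantitative information the net direction cannot be determined.

cannot be determined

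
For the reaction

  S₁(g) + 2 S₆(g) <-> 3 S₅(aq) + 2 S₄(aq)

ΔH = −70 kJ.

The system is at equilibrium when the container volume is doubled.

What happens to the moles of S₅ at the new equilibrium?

Gas moles: reactants 3, products 0 (Δn_gas = -3). Expansion shifts the system toward the side with more moles of gas — to the left.
The net shift is to the left. S₅ is a product, so its amount decreases.

decreases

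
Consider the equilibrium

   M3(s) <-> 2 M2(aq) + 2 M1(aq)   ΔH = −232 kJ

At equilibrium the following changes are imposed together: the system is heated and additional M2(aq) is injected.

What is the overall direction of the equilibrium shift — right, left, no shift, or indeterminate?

left

The forward reaction is exothermic. Raising T favours the endothermic direction — shift to the left.
Adding M2 (aq), a product, drives the reaction to the left.
All effects act in the same direction — net shift to the left.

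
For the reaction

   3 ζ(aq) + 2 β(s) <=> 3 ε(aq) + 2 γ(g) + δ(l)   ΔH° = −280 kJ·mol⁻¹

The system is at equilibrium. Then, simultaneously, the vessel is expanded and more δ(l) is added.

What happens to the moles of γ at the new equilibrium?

Gas moles: reactants 0, products 2 (Δn_gas = +2). Expansion shifts the system toward the side with more moles of gas — to the right.
δ is a pure liquid; its activity is 1 regardless of amount, so Q is unaffected — no shift from this change.
The net shift is to the right. γ is a product, so its amount increases.

increases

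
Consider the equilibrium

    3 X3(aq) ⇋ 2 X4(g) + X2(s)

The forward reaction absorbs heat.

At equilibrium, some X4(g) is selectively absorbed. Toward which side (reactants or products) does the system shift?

Removing X4 (g), a product, drives the reaction to the right.

right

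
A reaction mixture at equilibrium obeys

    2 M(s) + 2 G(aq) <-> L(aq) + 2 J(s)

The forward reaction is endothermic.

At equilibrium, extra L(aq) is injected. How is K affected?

The equilibrium constant depends only on temperature. This perturbation may move the position of equilibrium, but since T is unchanged, K itself is unchanged.

unchanged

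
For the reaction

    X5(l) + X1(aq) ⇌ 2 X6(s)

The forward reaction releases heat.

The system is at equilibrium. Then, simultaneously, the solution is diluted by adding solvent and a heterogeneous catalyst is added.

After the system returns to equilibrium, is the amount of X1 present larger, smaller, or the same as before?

increases

Dilution lowers every aqueous concentration by the same factor. Δn_aq = 0 − 1 = -1, so the system shifts toward the side with more dissolved moles — to the left.
A catalyst speeds both forward and reverse rates equally; it changes neither Q nor K — no shift from this change.
The net shift is to the left. X1 is a reactant, so its amount increases.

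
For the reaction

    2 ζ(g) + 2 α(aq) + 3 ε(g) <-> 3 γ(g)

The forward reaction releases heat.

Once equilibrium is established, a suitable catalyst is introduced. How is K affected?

unchanged

The equilibrium constant depends only on temperature. This perturbation changes neither the position of equilibrium nor K.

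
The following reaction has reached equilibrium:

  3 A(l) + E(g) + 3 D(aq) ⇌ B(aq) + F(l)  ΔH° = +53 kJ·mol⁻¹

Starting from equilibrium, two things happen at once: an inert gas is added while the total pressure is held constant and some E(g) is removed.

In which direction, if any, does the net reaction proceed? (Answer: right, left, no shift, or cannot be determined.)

left

Adding inert gas at constant total pressure expands the volume and lowers every reacting partial pressure. With Δn_gas = 0 − 1 = -1, Q moves away from K toward the side with fewer gas moles, so the system shifts toward the side with more gas moles — to the left.
Removing E (g), a reactant, drives the reaction to the left.
All effects act in the same direction — net shift to the left.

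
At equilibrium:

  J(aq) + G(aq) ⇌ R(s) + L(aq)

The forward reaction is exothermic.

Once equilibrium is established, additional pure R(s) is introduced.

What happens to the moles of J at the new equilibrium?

R is a pure solid; its activity is 1 regardless of amount, so Q is unaffected — no shift from this change.
No net shift occurs, so the amount of J is unchanged.

unchanged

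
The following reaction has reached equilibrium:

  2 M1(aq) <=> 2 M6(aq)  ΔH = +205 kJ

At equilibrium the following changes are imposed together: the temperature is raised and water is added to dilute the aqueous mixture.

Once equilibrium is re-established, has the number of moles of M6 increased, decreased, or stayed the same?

The forward reaction is endothermic. Raising T favours the endothermic direction — shift to the right.
Dilution scales every aqueous concentration by the same factor. Δn_aq = 2 − 2 = 0, so Q is unchanged — no shift.
The net shift is to the right. M6 is a product, so its amount increases.

increases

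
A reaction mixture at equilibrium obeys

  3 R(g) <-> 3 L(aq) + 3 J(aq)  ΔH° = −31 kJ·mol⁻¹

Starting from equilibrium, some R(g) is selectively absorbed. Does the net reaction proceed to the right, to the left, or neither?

left

Removing R (g), a reactant, drives the reaction to the left.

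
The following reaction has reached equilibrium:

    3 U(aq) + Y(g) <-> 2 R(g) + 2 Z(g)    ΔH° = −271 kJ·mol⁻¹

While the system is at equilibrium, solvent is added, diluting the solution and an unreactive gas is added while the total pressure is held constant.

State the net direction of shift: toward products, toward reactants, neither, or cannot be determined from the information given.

cannot be determined

Dilution lowers every aqueous concentration by the same factor. Δn_aq = 0 − 3 = -3, so the system shifts toward the side with more dissolved moles — to the left.
Adding inert gas at constant total pressure expands the volume and lowers every reacting partial pressure. With Δn_gas = 4 − 1 = +3, Q moves away from K toward the side with fewer gas moles, so the system shifts toward the side with more gas moles — to the right.
The individual effects push in opposite directions; without quantitative information the net direction cannot be determined.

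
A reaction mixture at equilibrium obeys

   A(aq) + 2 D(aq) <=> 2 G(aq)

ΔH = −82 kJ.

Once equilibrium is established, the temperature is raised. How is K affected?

K depends on temperature via the van 't Hoff relation. The forward reaction is exothermic, so raising T decreases K.

decreases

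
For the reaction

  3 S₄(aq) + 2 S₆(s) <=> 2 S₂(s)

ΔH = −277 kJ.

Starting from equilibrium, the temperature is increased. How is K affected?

K depends on temperature via the van 't Hoff relation. The forward reaction is exothermic, so raising T decreases K.

decreases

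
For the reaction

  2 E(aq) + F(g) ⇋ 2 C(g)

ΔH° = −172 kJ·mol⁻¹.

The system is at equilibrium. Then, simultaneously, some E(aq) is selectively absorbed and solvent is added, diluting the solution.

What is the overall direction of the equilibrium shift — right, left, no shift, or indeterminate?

left

Removing E (aq), a reactant, drives the reaction to the left.
Dilution lowers every aqueous concentration by the same factor. Δn_aq = 0 − 2 = -2, so the system shifts toward the side with more dissolved moles — to the left.
All effects act in the same direction — net shift to the left.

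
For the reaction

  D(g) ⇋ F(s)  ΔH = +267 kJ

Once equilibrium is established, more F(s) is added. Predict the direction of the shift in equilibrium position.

F is a pure solid; its activity is 1 regardless of amount, so Q is unaffected — no shift from this change.

no shift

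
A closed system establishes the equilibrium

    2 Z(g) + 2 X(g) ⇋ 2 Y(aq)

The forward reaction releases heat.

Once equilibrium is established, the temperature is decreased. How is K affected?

K depends on temperature via the van 't Hoff relation. The forward reaction is exothermic, so lowering T increases K.

increases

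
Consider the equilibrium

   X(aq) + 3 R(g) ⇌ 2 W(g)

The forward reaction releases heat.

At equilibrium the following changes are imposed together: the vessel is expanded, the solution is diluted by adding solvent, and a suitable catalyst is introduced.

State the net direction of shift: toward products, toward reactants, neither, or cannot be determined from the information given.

Gas moles: reactants 3, products 2 (Δn_gas = -1). Expansion shifts the system toward the side with more moles of gas — to the left.
Dilution lowers every aqueous concentration by the same factor. Δn_aq = 0 − 1 = -1, so the system shifts toward the side with more dissolved moles — to the left.
A catalyst speeds both forward and reverse rates equally; it changes neither Q nor K — no shift from this change.
Only the nonzero effect(s) matter; the net shift is to the left.

left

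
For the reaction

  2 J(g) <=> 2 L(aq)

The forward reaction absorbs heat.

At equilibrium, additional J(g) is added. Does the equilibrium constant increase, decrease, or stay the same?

unchanged

The equilibrium constant depends only on temperature. This perturbation may move the position of equilibrium, but since T is unchanged, K itself is unchanged.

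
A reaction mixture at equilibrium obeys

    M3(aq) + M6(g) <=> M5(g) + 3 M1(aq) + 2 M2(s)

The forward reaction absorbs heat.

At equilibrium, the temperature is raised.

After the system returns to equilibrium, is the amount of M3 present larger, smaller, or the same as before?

The forward reaction is endothermic. Raising T favours the endothermic direction — shift to the right.
The net shift is to the right. M3 is a reactant, so its amount decreases.

decreases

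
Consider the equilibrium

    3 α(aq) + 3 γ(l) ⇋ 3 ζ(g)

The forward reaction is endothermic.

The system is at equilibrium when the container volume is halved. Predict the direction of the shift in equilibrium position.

left

Gas moles: reactants 0, products 3 (Δn_gas = +3). Compression shifts the system toward the side with fewer moles of gas — to the left.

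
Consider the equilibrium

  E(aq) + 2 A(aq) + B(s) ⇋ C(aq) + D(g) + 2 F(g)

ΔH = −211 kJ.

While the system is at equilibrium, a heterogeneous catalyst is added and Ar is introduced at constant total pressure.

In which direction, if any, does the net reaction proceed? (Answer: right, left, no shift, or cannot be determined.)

A catalyst speeds both forward and reverse rates equally; it changes neither Q nor K — no shift from this change.
Adding inert gas at constant total pressure expands the volume and lowers every reacting partial pressure. With Δn_gas = 3 − 0 = +3, Q moves away from K toward the side with fewer gas moles, so the system shifts toward the side with more gas moles — to the right.
Only the nonzero effect(s) matter; the net shift is to the right.

right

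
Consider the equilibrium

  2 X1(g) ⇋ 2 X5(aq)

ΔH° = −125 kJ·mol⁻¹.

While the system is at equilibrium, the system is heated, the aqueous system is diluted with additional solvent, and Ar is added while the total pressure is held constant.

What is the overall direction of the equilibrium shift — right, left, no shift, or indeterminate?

cannot be determined

The forward reaction is exothermic. Raising T favours the endothermic direction — shift to the left.
Dilution lowers every aqueous concentration by the same factor. Δn_aq = 2 − 0 = +2, so the system shifts toward the side with more dissolved moles — to the right.
Adding inert gas at constant total pressure expands the volume and lowers every reacting partial pressure. With Δn_gas = 0 − 2 = -2, Q moves away from K toward the side with fewer gas moles, so the system shifts toward the side with more gas moles — to the left.
The individual effects push in opposite directions; without quantitative information the net direction cannot be determined.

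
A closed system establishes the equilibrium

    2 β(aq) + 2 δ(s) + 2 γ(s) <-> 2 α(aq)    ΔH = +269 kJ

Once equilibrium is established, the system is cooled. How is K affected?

decreases

K depends on temperature via the van 't Hoff relation. The forward reaction is endothermic, so lowering T decreases K.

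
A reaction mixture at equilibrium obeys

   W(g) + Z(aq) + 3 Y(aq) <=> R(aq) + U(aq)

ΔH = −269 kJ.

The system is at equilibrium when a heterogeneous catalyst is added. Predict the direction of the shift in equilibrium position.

A catalyst speeds both forward and reverse rates equally; it changes neither Q nor K — no shift from this change.

no shift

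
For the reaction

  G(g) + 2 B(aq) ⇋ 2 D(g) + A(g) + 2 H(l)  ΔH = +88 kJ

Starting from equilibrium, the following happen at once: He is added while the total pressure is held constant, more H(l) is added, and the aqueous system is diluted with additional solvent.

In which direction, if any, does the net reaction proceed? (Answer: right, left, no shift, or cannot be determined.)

Adding inert gas at constant total pressure expands the volume and lowers every reacting partial pressure. With Δn_gas = 3 − 1 = +2, Q moves away from K toward the side with fewer gas moles, so the system shifts toward the side with more gas moles — to the right.
H is a pure liquid; its activity is 1 regardless of amount, so Q is unaffected — no shift from this change.
Dilution lowers every aqueous concentration by the same factor. Δn_aq = 0 − 2 = -2, so the system shifts toward the side with more dissolved moles — to the left.
The individual effects push in opposite directions; without quantitative information the net direction cannot be determined.

cannot be determined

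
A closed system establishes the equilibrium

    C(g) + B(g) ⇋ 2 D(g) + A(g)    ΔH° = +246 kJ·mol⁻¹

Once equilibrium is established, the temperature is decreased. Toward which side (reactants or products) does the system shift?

The forward reaction is endothermic. Lowering T favours the exothermic direction — shift to the left.

left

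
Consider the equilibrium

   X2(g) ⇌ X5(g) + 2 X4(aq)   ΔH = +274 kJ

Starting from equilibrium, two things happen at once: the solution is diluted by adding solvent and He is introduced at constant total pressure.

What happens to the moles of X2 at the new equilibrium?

Dilution lowers every aqueous concentration by the same factor. Δn_aq = 2 − 0 = +2, so the system shifts toward the side with more dissolved moles — to the right.
Adding inert gas at constant total pressure expands the volume, scaling every reacting partial pressure by the same factor. Δn_gas = 1 − 1 = 0, so Q is unchanged — no shift.
The net shift is to the right. X2 is a reactant, so its amount decreases.

decreases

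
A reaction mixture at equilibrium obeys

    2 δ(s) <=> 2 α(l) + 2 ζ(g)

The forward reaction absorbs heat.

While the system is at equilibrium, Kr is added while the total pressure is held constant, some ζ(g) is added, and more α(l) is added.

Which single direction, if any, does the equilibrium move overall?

Adding inert gas at constant total pressure expands the volume and lowers every reacting partial pressure. With Δn_gas = 2 − 0 = +2, Q moves away from K toward the side with fewer gas moles, so the system shifts toward the side with more gas moles — to the right.
Adding ζ (g), a product, drives the reaction to the left.
α is a pure liquid; its activity is 1 regardless of amount, so Q is unaffected — no shift from this change.
The individual effects push in opposite directions; without quantitative information the net direction cannot be determined.

cannot be determined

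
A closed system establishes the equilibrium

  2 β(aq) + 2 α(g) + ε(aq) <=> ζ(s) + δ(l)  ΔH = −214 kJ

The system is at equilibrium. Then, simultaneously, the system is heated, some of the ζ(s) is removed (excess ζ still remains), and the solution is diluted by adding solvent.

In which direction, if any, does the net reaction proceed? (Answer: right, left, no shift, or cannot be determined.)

left

The forward reaction is exothermic. Raising T favours the endothermic direction — shift to the left.
ζ is a pure solid; its activity is 1 regardless of amount, so Q is unaffected — no shift from this change.
Dilution lowers every aqueous concentration by the same factor. Δn_aq = 0 − 3 = -3, so the system shifts toward the side with more dissolved moles — to the left.
Only the nonzero effect(s) matter; the net shift is to the left.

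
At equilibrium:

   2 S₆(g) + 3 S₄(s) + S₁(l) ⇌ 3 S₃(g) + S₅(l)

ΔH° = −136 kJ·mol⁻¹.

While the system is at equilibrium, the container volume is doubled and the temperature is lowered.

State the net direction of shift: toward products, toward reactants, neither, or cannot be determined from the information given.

right

Gas moles: reactants 2, products 3 (Δn_gas = +1). Expansion shifts the system toward the side with more moles of gas — to the right.
The forward reaction is exothermic. Lowering T favours the exothermic direction — shift to the right.
All effects act in the same direction — net shift to the right.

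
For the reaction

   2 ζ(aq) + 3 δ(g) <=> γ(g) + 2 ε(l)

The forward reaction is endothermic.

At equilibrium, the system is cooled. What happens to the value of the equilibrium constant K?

decreases

K depends on temperature via the van 't Hoff relation. The forward reaction is endothermic, so lowering T decreases K.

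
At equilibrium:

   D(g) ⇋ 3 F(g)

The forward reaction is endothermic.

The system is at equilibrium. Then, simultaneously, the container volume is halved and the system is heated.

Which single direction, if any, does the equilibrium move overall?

Gas moles: reactants 1, products 3 (Δn_gas = +2). Compression shifts the system toward the side with fewer moles of gas — to the left.
The forward reaction is endothermic. Raising T favours the endothermic direction — shift to the right.
The individual effects push in opposite directions; without quantitative information the net direction cannot be determined.

cannot be determined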